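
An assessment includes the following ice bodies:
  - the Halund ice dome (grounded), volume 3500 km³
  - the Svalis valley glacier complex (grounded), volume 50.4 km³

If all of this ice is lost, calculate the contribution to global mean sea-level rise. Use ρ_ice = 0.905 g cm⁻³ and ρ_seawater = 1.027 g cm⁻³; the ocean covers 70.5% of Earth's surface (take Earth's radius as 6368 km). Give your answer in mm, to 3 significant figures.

≈ 8.71 mm

Halund: 3500 km³ × (905/1027) = 3084 km³ of water.
Svalis: 50.4 km³ × (905/1027) = 44.41 km³ of water.
Total added water ≈ 3.129×10^12 m³ over 3.59×10^14 m² → Δh = 8.71×10^-3 m = 8.71 mm.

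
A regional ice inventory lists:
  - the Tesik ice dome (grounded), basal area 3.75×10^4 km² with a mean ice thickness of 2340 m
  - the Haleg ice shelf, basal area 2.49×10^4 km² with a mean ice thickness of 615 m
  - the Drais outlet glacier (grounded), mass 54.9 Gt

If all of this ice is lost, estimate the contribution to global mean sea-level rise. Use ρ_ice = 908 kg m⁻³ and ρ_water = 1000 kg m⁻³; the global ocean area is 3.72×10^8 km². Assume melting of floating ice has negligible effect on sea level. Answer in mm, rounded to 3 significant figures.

Tesik: ice volume = 3.75×10^4 km² × 2340 m = 8.775×10^4 km³; 8.775×10^4 × (908/1000) = 7.968×10^4 km³ of water.
The Haleg ice shelf is floating and already displaces its own weight of water, so its melt adds essentially nothing to sea level.
Drais: 54.9 Gt = 5.490×10^13 kg; dividing by ρ_w = 1000 kg m⁻³ gives 5.490×10^10 m³ of water.
Total added water ≈ 7.973×10^13 m³ over 3.72×10^14 m² → Δh = 0.214 m = 214 mm.

≈ 214 mm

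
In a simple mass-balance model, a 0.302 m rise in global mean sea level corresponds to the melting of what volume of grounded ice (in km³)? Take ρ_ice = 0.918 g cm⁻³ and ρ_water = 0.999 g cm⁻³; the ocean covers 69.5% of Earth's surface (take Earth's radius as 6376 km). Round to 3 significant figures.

≈ 1.17×10^5 km³

Required water volume = Δh × A = 0.302 m × 3.55×10^14 m² = 1.072×10^14 m³ = 1.072×10^5 km³.
Ice volume = water volume × ρ_w/ρ_ice = 1.072×10^5 × 999/918 = 1.17×10^5 km³.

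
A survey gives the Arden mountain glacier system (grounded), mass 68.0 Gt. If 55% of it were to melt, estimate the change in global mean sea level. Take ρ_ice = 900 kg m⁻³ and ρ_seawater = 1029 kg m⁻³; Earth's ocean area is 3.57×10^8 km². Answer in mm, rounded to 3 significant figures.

≈ 0.102 mm

Arden: 0.55 × 68.0 Gt = 3.740×10^13 kg; dividing by ρ_w = 1029 kg m⁻³ gives 3.635×10^10 m³ of water.
Spread over 3.57×10^14 m² of ocean, Δh = 3.635×10^10 / 3.57×10^14 = 1.02×10^-4 m = 0.102 mm.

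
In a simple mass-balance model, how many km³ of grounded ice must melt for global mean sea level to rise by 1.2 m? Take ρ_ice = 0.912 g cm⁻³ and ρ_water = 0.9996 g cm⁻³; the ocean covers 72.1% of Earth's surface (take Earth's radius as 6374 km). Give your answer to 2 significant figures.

≈ 4.8×10^5 km³

Required water volume = Δh × A = 1.2 m × 3.68×10^14 m² = 4.417×10^14 m³ = 4.417×10^5 km³.
Ice volume = water volume × ρ_w/ρ_ice = 4.417×10^5 × 999.6/912 = 4.8×10^5 km³.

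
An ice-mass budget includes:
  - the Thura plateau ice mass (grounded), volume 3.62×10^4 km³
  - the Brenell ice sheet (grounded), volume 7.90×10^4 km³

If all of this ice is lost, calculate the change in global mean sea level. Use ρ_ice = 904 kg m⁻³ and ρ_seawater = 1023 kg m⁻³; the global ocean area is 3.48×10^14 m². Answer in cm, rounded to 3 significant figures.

≈ 29.3 cm

Thura: 3.62×10^4 km³ × (904/1023) = 3.199×10^4 km³ of water.
Brenell: 7.90×10^4 km³ × (904/1023) = 6.981×10^4 km³ of water.
Total added water ≈ 1.018×10^14 m³ over 3.48×10^14 m² → Δh = 0.293 m = 29.3 cm.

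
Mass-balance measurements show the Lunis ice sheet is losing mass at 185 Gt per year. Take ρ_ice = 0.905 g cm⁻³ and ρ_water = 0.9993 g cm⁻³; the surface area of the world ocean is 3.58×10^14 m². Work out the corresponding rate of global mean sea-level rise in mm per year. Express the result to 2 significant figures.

≈ 0.52 mm/yr

ρ_w = 0.9993 g cm⁻³ = 999.3 kg m⁻³. Annual water volume added = 185 Gt / ρ_w = 1.850×10^14 kg / 999.3 kg m⁻³ = 1.851×10^11 m³.
Δh per year = 1.851×10^11 / 3.58×10^14 = 5.17×10^-4 m = 0.52 mm.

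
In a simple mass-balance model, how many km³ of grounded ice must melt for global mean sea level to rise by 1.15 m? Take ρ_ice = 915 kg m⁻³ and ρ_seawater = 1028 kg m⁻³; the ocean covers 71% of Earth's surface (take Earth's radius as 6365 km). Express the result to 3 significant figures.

Required water volume = Δh × A = 1.15 m × 3.61×10^14 m² = 4.157×10^14 m³ = 4.157×10^5 km³.
Ice volume = water volume × ρ_w/ρ_ice = 4.157×10^5 × 1028/915 = 4.67×10^5 km³.

≈ 4.67×10^5 km³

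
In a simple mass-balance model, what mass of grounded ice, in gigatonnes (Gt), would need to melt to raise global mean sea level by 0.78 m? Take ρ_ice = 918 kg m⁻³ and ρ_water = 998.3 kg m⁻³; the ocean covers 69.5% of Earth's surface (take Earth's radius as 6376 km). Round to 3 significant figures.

Required water volume = Δh × A = 0.78 m × 3.55×10^14 m² = 2.769×10^14 m³.
ρ_w = 998.3 kg m⁻³, so the mass of water = 2.769×10^14 m³ × 998.3 kg m⁻³ = 2.765×10^17 kg = 2.76×10^5 Gt (and the same mass of ice, by conservation).

≈ 2.76×10^5 Gt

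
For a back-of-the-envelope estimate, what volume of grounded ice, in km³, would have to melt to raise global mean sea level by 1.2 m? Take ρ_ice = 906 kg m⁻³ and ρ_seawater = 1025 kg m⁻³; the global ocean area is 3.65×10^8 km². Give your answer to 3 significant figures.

≈ 4.96×10^5 km³

Required water volume = Δh × A = 1.2 m × 3.65×10^14 m² = 4.380×10^14 m³ = 4.380×10^5 km³.
Ice volume = water volume × ρ_w/ρ_ice = 4.380×10^5 × 1025/906 = 4.96×10^5 km³.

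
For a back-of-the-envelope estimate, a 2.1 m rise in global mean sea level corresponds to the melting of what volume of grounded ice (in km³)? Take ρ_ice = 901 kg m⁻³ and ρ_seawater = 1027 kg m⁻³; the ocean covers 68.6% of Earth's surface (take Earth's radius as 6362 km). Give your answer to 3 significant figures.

Required water volume = Δh × A = 2.1 m × 3.49×10^14 m² = 7.327×10^14 m³ = 7.327×10^5 km³.
Ice volume = water volume × ρ_w/ρ_ice = 7.327×10^5 × 1027/901 = 8.35×10^5 km³.

≈ 8.35×10^5 km³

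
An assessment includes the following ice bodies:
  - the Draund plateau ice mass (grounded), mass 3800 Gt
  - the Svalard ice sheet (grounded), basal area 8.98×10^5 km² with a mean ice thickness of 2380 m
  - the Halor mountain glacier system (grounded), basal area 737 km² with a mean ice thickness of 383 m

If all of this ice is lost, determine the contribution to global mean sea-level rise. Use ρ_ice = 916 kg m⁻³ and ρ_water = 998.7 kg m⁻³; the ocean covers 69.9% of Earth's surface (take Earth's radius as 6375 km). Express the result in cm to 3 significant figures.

Draund: 3800 Gt = 3.800×10^15 kg; dividing by ρ_w = 998.7 kg m⁻³ gives 3.805×10^12 m³ of water.
Svalard: ice volume = 8.98×10^5 km² × 2380 m = 2.137×10^6 km³; 2.137×10^6 × (916/998.7) = 1.960×10^6 km³ of water.
Halor: ice volume = 737 km² × 383 m = 282.3 km³; 282.3 × (916/998.7) = 258.9 km³ of water.
Total added water ≈ 1.964×10^15 m³ over 3.57×10^14 m² → Δh = 5.50 m = 550 cm.

≈ 550 cm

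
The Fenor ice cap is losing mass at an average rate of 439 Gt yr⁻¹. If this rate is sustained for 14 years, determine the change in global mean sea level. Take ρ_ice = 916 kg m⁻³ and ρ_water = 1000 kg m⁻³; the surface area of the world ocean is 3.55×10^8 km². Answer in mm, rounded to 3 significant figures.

≈ 17.3 mm

Total mass lost = 439 Gt/yr × 14 yr = 6146 Gt = 6.146×10^15 kg.
ρ_w = 1000 kg m⁻³, so water volume = 6.146×10^15 / 1000 = 6.146×10^12 m³.
Δh = 6.146×10^12 / 3.55×10^14 = 0.0173 m = 17.3 mm.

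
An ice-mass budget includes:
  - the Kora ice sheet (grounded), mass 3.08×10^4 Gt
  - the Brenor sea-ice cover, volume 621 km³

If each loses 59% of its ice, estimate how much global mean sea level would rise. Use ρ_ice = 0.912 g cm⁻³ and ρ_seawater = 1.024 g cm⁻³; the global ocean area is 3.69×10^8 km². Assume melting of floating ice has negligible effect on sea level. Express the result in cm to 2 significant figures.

≈ 4.8 cm

Kora: 0.59 × 3.08×10^4 Gt = 1.817×10^16 kg; dividing by ρ_w = 1.024 g cm⁻³ = 1024 kg m⁻³ gives 1.775×10^13 m³ of water.
The Brenor sea-ice cover is floating and already displaces its own weight of water, so its melt adds essentially nothing to sea level.
Total added water ≈ 1.775×10^13 m³ over 3.69×10^14 m² → Δh = 0.0481 m = 4.8 cm.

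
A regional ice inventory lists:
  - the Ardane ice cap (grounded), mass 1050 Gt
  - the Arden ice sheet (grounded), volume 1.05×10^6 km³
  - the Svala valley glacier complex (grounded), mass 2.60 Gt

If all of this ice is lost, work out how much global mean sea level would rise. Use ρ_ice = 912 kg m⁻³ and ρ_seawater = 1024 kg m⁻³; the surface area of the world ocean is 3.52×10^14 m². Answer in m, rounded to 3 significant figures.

Ardane: 1050 Gt = 1.050×10^15 kg; dividing by ρ_w = 1024 kg m⁻³ gives 1.025×10^12 m³ of water.
Arden: 1.05×10^6 km³ × (912/1024) = 9.352×10^5 km³ of water.
Svala: 2.60 Gt = 2.600×10^12 kg; dividing by ρ_w = 1024 kg m⁻³ gives 2.539×10^9 m³ of water.
Total added water ≈ 9.362×10^14 m³ over 3.52×10^14 m² → Δh = 2.66 m.

≈ 2.66 m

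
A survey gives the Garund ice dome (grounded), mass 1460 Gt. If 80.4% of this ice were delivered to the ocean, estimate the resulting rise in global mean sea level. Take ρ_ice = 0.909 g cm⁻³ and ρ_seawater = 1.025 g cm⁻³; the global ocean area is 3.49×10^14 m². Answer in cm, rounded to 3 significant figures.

Garund: 0.804 × 1460 Gt = 1.174×10^15 kg; dividing by ρ_w = 1.025 g cm⁻³ = 1025 kg m⁻³ gives 1.145×10^12 m³ of water.
Spread over 3.49×10^14 m² of ocean, Δh = 1.145×10^12 / 3.49×10^14 = 3.28×10^-3 m = 0.328 cm.

≈ 0.328 cm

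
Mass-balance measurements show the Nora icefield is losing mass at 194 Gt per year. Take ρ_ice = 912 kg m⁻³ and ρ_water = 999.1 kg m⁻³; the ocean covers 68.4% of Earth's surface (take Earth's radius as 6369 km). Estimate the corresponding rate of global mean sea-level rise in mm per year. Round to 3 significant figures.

ρ_w = 999.1 kg m⁻³. Annual water volume added = 194 Gt / ρ_w = 1.940×10^14 kg / 999.1 kg m⁻³ = 1.942×10^11 m³.
Δh per year = 1.942×10^11 / 3.49×10^14 = 5.57×10^-4 m = 0.557 mm.

≈ 0.557 mm/yr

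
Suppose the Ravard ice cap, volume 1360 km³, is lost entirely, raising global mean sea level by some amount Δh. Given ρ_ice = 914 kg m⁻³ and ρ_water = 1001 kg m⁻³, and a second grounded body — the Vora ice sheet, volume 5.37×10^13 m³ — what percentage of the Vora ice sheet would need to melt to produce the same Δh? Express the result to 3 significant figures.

≈ 2.53 %

Equal sea-level rise means equal mass of meltwater, i.e. equal mass of ice lost.
Ice mass of Ravard: 1.243×10^15 kg; ice mass of Vora: 4.908×10^16 kg.
Fraction required = 1.243×10^15 / 4.908×10^16 = 0.0253 → 2.53 %.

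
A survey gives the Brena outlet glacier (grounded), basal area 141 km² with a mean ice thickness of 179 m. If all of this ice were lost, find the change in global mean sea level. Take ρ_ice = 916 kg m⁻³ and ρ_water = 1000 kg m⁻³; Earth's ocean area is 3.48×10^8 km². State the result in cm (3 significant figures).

≈ 6.64×10^-3 cm

Brena: ice volume = 141 km² × 179 m = 25.24 km³; 25.24 × (916/1000) = 23.12 km³ of water.
Spread over 3.48×10^14 m² of ocean, Δh = 2.312×10^10 / 3.48×10^14 = 6.64×10^-5 m = 6.64×10^-3 cm.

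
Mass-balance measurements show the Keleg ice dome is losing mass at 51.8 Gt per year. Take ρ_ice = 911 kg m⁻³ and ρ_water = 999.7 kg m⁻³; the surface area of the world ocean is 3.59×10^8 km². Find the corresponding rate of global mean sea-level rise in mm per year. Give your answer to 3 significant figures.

ρ_w = 999.7 kg m⁻³. Annual water volume added = 51.8 Gt / ρ_w = 5.180×10^13 kg / 999.7 kg m⁻³ = 5.182×10^10 m³.
Δh per year = 5.182×10^10 / 3.59×10^14 = 1.44×10^-4 m = 0.144 mm.

≈ 0.144 mm/yr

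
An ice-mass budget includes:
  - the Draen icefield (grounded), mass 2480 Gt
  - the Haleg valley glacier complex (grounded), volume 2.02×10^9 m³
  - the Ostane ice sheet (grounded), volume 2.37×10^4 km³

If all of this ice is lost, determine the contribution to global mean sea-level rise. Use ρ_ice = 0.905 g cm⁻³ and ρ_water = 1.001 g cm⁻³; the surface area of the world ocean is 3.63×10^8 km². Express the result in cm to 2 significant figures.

Draen: 2480 Gt = 2.480×10^15 kg; dividing by ρ_w = 1.001 g cm⁻³ = 1001 kg m⁻³ gives 2.478×10^12 m³ of water.
Haleg: 2.02×10^9 m³ × (905/1001) = 1.826×10^9 m³ of water.
Ostane: 2.37×10^4 km³ × (905/1001) = 2.143×10^4 km³ of water.
Total added water ≈ 2.391×10^13 m³ over 3.63×10^14 m² → Δh = 0.0659 m = 6.6 cm.

≈ 6.6 cm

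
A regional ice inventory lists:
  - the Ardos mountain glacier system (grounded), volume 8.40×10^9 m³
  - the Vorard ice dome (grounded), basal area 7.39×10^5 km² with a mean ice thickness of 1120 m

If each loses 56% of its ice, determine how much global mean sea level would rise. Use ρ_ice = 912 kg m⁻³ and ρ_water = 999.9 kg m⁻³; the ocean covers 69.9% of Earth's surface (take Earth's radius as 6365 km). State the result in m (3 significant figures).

Ardos: 0.56 × 8.40×10^9 m³ × (912/999.9) = 4.290×10^9 m³ of water.
Vorard: ice volume = 7.39×10^5 km² × 1120 m = 8.277×10^5 km³; 0.56 × 8.277×10^5 × (912/999.9) = 4.228×10^5 km³ of water.
Total added water ≈ 4.228×10^14 m³ over 3.56×10^14 m² → Δh = 1.19 m.

≈ 1.19 m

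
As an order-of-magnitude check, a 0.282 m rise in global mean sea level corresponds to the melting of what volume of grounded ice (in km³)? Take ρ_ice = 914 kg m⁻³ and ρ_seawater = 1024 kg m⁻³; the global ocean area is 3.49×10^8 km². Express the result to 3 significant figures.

Required water volume = Δh × A = 0.282 m × 3.49×10^14 m² = 9.842×10^13 m³ = 9.842×10^4 km³.
Ice volume = water volume × ρ_w/ρ_ice = 9.842×10^4 × 1024/914 = 1.10×10^5 km³.

≈ 1.10×10^5 km³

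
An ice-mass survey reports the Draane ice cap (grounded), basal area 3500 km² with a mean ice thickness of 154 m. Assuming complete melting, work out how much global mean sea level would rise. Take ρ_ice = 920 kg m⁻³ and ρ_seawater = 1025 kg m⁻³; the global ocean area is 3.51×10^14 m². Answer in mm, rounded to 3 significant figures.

Draane: ice volume = 3500 km² × 154 m = 539.0 km³; 539.0 × (920/1025) = 483.8 km³ of water.
Spread over 3.51×10^14 m² of ocean, Δh = 4.838×10^11 / 3.51×10^14 = 1.38×10^-3 m = 1.38 mm.

≈ 1.38 mm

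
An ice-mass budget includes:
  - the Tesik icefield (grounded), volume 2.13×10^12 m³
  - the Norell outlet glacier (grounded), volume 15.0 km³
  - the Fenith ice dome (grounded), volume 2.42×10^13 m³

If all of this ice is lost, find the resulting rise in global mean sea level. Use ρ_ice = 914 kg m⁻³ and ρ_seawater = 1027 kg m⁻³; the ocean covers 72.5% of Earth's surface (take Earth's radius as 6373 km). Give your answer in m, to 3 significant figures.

≈ 0.0634 m

Tesik: 2.13×10^12 m³ × (914/1027) = 1.896×10^12 m³ of water.
Norell: 15.0 km³ × (914/1027) = 13.35 km³ of water.
Fenith: 2.42×10^13 m³ × (914/1027) = 2.154×10^13 m³ of water.
Total added water ≈ 2.345×10^13 m³ over 3.70×10^14 m² → Δh = 0.0634 m.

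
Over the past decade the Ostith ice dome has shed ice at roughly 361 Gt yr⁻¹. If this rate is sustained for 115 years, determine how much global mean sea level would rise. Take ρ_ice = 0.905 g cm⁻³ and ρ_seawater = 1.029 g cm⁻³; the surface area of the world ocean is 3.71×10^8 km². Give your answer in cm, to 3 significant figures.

≈ 10.9 cm

Total mass lost = 361 Gt/yr × 115 yr = 4.152×10^4 Gt = 4.152×10^16 kg.
ρ_w = 1.029 g cm⁻³ = 1029 kg m⁻³, so water volume = 4.152×10^16 / 1029 = 4.034×10^13 m³.
Δh = 4.034×10^13 / 3.71×10^14 = 0.109 m = 10.9 cm.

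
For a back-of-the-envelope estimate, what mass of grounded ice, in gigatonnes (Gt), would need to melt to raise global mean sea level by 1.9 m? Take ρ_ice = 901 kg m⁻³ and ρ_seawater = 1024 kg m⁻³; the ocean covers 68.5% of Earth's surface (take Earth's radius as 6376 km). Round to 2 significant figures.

≈ 6.8×10^5 Gt

Required water volume = Δh × A = 1.9 m × 3.50×10^14 m² = 6.649×10^14 m³.
ρ_w = 1024 kg m⁻³, so the mass of water = 6.649×10^14 m³ × 1024 kg m⁻³ = 6.808×10^17 kg = 6.8×10^5 Gt (and the same mass of ice, by conservation).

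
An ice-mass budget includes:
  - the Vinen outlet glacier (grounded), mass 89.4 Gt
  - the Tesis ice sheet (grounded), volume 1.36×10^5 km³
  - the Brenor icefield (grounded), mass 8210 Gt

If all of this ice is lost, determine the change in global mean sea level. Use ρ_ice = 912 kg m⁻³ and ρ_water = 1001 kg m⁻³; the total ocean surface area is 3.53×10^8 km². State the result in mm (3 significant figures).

≈ 375 mm

Vinen: 89.4 Gt = 8.940×10^13 kg; dividing by ρ_w = 1001 kg m⁻³ gives 8.931×10^10 m³ of water.
Tesis: 1.36×10^5 km³ × (912/1001) = 1.239×10^5 km³ of water.
Brenor: 8210 Gt = 8.210×10^15 kg; dividing by ρ_w = 1001 kg m⁻³ gives 8.202×10^12 m³ of water.
Total added water ≈ 1.322×10^14 m³ over 3.53×10^14 m² → Δh = 0.375 m = 375 mm.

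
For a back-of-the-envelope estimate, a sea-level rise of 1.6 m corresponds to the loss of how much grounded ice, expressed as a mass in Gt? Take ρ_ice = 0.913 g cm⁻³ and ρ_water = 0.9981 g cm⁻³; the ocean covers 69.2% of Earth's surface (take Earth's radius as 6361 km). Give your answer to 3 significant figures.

≈ 5.62×10^5 Gt

Required water volume = Δh × A = 1.6 m × 3.52×10^14 m² = 5.630×10^14 m³.
ρ_w = 0.9981 g cm⁻³ = 998.1 kg m⁻³, so the mass of water = 5.630×10^14 m³ × 998.1 kg m⁻³ = 5.619×10^17 kg = 5.62×10^5 Gt (and the same mass of ice, by conservation).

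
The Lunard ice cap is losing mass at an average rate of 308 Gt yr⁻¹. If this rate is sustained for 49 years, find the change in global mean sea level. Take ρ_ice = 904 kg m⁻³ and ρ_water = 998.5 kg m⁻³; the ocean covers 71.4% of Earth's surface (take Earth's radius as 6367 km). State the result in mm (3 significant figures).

Total mass lost = 308 Gt/yr × 49 yr = 1.509×10^4 Gt = 1.509×10^16 kg.
ρ_w = 998.5 kg m⁻³, so water volume = 1.509×10^16 / 998.5 = 1.511×10^13 m³.
Δh = 1.511×10^13 / 3.64×10^14 = 0.0416 m = 41.6 mm.

≈ 41.6 mm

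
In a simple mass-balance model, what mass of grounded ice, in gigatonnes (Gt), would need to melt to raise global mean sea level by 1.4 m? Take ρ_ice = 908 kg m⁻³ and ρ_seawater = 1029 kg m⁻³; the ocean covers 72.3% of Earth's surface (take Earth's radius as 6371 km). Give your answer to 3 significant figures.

≈ 5.31×10^5 Gt

Required water volume = Δh × A = 1.4 m × 3.69×10^14 m² = 5.163×10^14 m³.
ρ_w = 1029 kg m⁻³, so the mass of water = 5.163×10^14 m³ × 1029 kg m⁻³ = 5.313×10^17 kg = 5.31×10^5 Gt (and the same mass of ice, by conservation).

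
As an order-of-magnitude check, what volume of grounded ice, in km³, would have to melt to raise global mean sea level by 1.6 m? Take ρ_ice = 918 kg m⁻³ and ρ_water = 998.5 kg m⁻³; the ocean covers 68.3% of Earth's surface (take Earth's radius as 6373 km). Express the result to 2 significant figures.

≈ 6.1×10^5 km³

Required water volume = Δh × A = 1.6 m × 3.49×10^14 m² = 5.577×10^14 m³ = 5.577×10^5 km³.
Ice volume = water volume × ρ_w/ρ_ice = 5.577×10^5 × 998.5/918 = 6.1×10^5 km³.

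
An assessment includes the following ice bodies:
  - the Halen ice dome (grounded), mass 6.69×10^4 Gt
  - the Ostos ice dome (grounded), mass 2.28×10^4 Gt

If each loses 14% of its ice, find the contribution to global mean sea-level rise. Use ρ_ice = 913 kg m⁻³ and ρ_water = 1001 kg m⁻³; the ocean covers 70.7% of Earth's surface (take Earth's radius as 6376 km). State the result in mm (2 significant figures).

Halen: 0.14 × 6.69×10^4 Gt = 9.366×10^15 kg; dividing by ρ_w = 1001 kg m⁻³ gives 9.357×10^12 m³ of water.
Ostos: 0.14 × 2.28×10^4 Gt = 3.192×10^15 kg; dividing by ρ_w = 1001 kg m⁻³ gives 3.189×10^12 m³ of water.
Total added water ≈ 1.255×10^13 m³ over 3.61×10^14 m² → Δh = 0.0347 m = 35 mm.

≈ 35 mm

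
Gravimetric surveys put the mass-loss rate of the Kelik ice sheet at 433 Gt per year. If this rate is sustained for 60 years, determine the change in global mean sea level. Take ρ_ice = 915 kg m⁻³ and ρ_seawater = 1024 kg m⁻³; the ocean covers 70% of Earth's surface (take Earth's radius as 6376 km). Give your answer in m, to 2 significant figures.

≈ 0.071 m

Total mass lost = 433 Gt/yr × 60 yr = 2.598×10^4 Gt = 2.598×10^16 kg.
ρ_w = 1024 kg m⁻³, so water volume = 2.598×10^16 / 1024 = 2.537×10^13 m³.
Δh = 2.537×10^13 / 3.58×10^14 = 0.0709 m.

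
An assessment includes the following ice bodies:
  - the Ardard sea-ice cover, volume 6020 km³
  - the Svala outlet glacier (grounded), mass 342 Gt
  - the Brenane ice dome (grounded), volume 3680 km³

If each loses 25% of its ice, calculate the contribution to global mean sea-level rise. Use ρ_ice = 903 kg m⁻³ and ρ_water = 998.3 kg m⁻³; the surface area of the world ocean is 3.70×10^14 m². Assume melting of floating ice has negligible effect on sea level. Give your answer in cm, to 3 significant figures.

The Ardard sea-ice cover is floating and already displaces its own weight of water, so its melt adds essentially nothing to sea level.
Svala: 0.25 × 342 Gt = 8.550×10^13 kg; dividing by ρ_w = 998.3 kg m⁻³ gives 8.565×10^10 m³ of water.
Brenane: 0.25 × 3680 km³ × (903/998.3) = 832.2 km³ of water.
Total added water ≈ 9.178×10^11 m³ over 3.70×10^14 m² → Δh = 2.48×10^-3 m = 0.248 cm.

≈ 0.248 cm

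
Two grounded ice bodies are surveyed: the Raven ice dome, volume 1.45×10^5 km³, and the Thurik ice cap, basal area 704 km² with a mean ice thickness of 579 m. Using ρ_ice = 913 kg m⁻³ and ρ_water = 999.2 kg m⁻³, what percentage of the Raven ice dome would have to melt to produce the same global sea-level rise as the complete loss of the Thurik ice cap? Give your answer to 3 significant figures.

≈ 0.281 %

Equal sea-level rise means equal mass of meltwater, i.e. equal mass of ice lost.
Ice mass of Thurik: 3.722×10^14 kg; ice mass of Raven: 1.324×10^17 kg.
Fraction required = 3.722×10^14 / 1.324×10^17 = 2.81×10^-3 → 0.281 %.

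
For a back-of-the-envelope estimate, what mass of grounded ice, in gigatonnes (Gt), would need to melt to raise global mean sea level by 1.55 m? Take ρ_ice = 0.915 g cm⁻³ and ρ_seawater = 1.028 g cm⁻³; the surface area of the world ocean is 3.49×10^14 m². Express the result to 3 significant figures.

≈ 5.56×10^5 Gt

Required water volume = Δh × A = 1.55 m × 3.49×10^14 m² = 5.410×10^14 m³.
ρ_w = 1.028 g cm⁻³ = 1028 kg m⁻³, so the mass of water = 5.410×10^14 m³ × 1028 kg m⁻³ = 5.561×10^17 kg = 5.56×10^5 Gt (and the same mass of ice, by conservation).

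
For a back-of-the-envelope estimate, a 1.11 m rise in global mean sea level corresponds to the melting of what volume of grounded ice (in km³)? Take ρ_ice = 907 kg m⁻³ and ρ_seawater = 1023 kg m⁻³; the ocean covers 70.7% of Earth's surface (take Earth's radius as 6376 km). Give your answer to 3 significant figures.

≈ 4.52×10^5 km³

Required water volume = Δh × A = 1.11 m × 3.61×10^14 m² = 4.009×10^14 m³ = 4.009×10^5 km³.
Ice volume = water volume × ρ_w/ρ_ice = 4.009×10^5 × 1023/907 = 4.52×10^5 km³.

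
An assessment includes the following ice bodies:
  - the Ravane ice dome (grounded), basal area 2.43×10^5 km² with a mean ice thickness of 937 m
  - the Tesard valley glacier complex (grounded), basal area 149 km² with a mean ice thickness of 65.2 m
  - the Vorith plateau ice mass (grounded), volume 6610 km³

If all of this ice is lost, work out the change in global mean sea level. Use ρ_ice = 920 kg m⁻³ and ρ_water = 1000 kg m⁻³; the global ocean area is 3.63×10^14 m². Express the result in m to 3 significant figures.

≈ 0.594 m

Ravane: ice volume = 2.43×10^5 km² × 937 m = 2.277×10^5 km³; 2.277×10^5 × (920/1000) = 2.095×10^5 km³ of water.
Tesard: ice volume = 149 km² × 65.2 m = 9.715 km³; 9.715 × (920/1000) = 8.938 km³ of water.
Vorith: 6610 km³ × (920/1000) = 6081 km³ of water.
Total added water ≈ 2.156×10^14 m³ over 3.63×10^14 m² → Δh = 0.594 m.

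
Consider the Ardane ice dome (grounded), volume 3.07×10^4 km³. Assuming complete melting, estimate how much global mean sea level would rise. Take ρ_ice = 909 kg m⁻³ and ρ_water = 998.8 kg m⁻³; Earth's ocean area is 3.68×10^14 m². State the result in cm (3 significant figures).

≈ 7.59 cm

Ardane: 3.07×10^4 km³ × (909/998.8) = 2.794×10^4 km³ of water.
Spread over 3.68×10^14 m² of ocean, Δh = 2.794×10^13 / 3.68×10^14 = 0.0759 m = 7.59 cm.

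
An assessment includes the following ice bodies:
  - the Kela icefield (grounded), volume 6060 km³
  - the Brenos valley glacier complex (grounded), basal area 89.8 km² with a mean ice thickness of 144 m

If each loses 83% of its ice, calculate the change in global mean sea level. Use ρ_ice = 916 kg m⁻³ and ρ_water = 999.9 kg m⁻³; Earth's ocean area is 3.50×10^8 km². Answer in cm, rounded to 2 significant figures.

Kela: 0.83 × 6060 km³ × (916/999.9) = 4608 km³ of water.
Brenos: ice volume = 89.8 km² × 144 m = 12.93 km³; 0.83 × 12.93 × (916/999.9) = 9.832 km³ of water.
Total added water ≈ 4.618×10^12 m³ over 3.50×10^14 m² → Δh = 0.0132 m = 1.3 cm.

≈ 1.3 cm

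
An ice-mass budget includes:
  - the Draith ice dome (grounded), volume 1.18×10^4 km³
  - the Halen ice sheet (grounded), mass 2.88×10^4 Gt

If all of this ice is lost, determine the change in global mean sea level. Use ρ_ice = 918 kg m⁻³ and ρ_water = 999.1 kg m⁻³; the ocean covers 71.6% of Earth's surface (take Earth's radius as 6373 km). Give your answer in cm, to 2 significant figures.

≈ 11 cm

Draith: 1.18×10^4 km³ × (918/999.1) = 1.084×10^4 km³ of water.
Halen: 2.88×10^4 Gt = 2.880×10^16 kg; dividing by ρ_w = 999.1 kg m⁻³ gives 2.883×10^13 m³ of water.
Total added water ≈ 3.967×10^13 m³ over 3.65×10^14 m² → Δh = 0.109 m = 11 cm.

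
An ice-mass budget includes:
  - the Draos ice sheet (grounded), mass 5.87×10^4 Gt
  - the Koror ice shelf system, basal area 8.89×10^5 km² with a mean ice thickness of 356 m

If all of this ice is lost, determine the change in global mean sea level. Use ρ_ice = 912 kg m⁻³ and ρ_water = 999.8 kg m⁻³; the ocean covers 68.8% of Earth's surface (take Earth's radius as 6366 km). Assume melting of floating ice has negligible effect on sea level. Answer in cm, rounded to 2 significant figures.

≈ 17 cm

Draos: 5.87×10^4 Gt = 5.870×10^16 kg; dividing by ρ_w = 999.8 kg m⁻³ gives 5.871×10^13 m³ of water.
The Koror ice shelf system is floating and already displaces its own weight of water, so its melt adds essentially nothing to sea level.
Total added water ≈ 5.871×10^13 m³ over 3.50×10^14 m² → Δh = 0.168 m = 17 cm.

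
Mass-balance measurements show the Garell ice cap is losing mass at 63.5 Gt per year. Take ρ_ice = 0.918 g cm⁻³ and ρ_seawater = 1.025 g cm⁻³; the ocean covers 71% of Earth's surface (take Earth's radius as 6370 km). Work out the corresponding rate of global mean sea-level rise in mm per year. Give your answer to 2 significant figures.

≈ 0.17 mm/yr

ρ_w = 1.025 g cm⁻³ = 1025 kg m⁻³. Annual water volume added = 63.5 Gt / ρ_w = 6.350×10^13 kg / 1025 kg m⁻³ = 6.195×10^10 m³.
Δh per year = 6.195×10^10 / 3.62×10^14 = 1.71×10^-4 m = 0.17 mm.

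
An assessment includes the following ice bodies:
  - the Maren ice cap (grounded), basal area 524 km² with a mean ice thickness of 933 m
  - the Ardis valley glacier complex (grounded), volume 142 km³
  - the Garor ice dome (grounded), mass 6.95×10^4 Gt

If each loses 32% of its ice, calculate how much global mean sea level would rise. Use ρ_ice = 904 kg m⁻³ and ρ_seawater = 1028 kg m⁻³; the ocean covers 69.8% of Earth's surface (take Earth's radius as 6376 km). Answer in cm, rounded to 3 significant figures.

≈ 6.12 cm

Maren: ice volume = 524 km² × 933 m = 488.9 km³; 0.32 × 488.9 × (904/1028) = 137.6 km³ of water.
Ardis: 0.32 × 142 km³ × (904/1028) = 39.96 km³ of water.
Garor: 0.32 × 6.95×10^4 Gt = 2.224×10^16 kg; dividing by ρ_w = 1028 kg m⁻³ gives 2.163×10^13 m³ of water.
Total added water ≈ 2.181×10^13 m³ over 3.57×10^14 m² → Δh = 0.0612 m = 6.12 cm.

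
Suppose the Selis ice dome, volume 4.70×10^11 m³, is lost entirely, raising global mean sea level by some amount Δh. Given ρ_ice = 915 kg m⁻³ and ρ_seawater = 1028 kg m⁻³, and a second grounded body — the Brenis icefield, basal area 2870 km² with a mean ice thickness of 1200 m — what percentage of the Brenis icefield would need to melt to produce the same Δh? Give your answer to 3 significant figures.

Equal sea-level rise means equal mass of meltwater, i.e. equal mass of ice lost.
Ice mass of Selis: 4.300×10^14 kg; ice mass of Brenis: 3.151×10^15 kg.
Fraction required = 4.300×10^14 / 3.151×10^15 = 0.136 → 13.6 %.

≈ 13.6 %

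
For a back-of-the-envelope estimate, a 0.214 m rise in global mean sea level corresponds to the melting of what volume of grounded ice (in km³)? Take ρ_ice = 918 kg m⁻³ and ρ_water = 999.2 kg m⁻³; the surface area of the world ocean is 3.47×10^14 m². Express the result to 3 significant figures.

≈ 8.08×10^4 km³

Required water volume = Δh × A = 0.214 m × 3.47×10^14 m² = 7.426×10^13 m³ = 7.426×10^4 km³.
Ice volume = water volume × ρ_w/ρ_ice = 7.426×10^4 × 999.2/918 = 8.08×10^4 km³.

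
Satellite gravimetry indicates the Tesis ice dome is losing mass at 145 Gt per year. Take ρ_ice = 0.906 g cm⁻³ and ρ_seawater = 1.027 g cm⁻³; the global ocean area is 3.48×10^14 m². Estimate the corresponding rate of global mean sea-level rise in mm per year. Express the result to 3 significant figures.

ρ_w = 1.027 g cm⁻³ = 1027 kg m⁻³. Annual water volume added = 145 Gt / ρ_w = 1.450×10^14 kg / 1027 kg m⁻³ = 1.412×10^11 m³.
Δh per year = 1.412×10^11 / 3.48×10^14 = 4.06×10^-4 m = 0.406 mm.

≈ 0.406 mm/yr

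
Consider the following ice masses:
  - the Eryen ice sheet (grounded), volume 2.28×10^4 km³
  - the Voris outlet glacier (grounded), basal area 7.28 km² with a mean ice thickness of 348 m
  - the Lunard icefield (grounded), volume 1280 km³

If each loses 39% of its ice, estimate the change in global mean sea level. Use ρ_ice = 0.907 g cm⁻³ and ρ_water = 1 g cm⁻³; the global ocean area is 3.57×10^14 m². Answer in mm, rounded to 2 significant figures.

Eryen: 0.39 × 2.28×10^4 km³ × (907/1000) = 8065 km³ of water.
Voris: ice volume = 7.28 km² × 348 m = 2.533 km³; 0.39 × 2.533 × (907/1000) = 0.8962 km³ of water.
Lunard: 0.39 × 1280 km³ × (907/1000) = 452.8 km³ of water.
Total added water ≈ 8.519×10^12 m³ over 3.57×10^14 m² → Δh = 0.0239 m = 24 mm.

≈ 24 mm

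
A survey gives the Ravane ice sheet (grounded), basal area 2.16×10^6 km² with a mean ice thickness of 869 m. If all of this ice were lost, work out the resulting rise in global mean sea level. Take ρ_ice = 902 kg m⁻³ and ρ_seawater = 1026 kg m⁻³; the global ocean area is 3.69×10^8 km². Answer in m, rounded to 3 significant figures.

Ravane: ice volume = 2.16×10^6 km² × 869 m = 1.877×10^6 km³; 1.877×10^6 × (902/1026) = 1.650×10^6 km³ of water.
Spread over 3.69×10^14 m² of ocean, Δh = 1.650×10^15 / 3.69×10^14 = 4.47 m.

≈ 4.47 m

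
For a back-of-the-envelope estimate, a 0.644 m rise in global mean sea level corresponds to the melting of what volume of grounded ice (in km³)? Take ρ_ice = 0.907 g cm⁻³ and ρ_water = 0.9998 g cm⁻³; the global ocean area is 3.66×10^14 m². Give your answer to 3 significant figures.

Required water volume = Δh × A = 0.644 m × 3.66×10^14 m² = 2.357×10^14 m³ = 2.357×10^5 km³.
Ice volume = water volume × ρ_w/ρ_ice = 2.357×10^5 × 999.8/907 = 2.60×10^5 km³.

≈ 2.60×10^5 km³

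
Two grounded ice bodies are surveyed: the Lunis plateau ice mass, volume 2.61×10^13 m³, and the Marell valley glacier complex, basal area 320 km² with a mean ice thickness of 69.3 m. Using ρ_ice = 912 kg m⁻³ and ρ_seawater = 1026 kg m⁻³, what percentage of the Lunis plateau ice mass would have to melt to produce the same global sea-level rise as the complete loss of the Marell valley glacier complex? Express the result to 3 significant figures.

≈ 0.0850 %

Equal sea-level rise means equal mass of meltwater, i.e. equal mass of ice lost.
Ice mass of Marell: 2.022×10^13 kg; ice mass of Lunis: 2.380×10^16 kg.
Fraction required = 2.022×10^13 / 2.380×10^16 = 8.50×10^-4 → 0.0850 %.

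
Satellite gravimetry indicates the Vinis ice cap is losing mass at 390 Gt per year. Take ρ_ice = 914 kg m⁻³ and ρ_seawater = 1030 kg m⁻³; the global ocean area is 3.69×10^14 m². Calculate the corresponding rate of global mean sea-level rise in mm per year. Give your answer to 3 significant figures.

≈ 1.03 mm/yr

ρ_w = 1030 kg m⁻³. Annual water volume added = 390 Gt / ρ_w = 3.900×10^14 kg / 1030 kg m⁻³ = 3.786×10^11 m³.
Δh per year = 3.786×10^11 / 3.69×10^14 = 1.03×10^-3 m = 1.03 mm.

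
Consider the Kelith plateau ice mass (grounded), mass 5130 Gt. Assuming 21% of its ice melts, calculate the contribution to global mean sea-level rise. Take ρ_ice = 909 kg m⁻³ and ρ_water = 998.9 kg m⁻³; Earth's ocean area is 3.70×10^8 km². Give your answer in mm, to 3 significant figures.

≈ 2.91 mm

Kelith: 0.21 × 5130 Gt = 1.077×10^15 kg; dividing by ρ_w = 998.9 kg m⁻³ gives 1.078×10^12 m³ of water.
Spread over 3.70×10^14 m² of ocean, Δh = 1.078×10^12 / 3.70×10^14 = 2.91×10^-3 m = 2.91 mm.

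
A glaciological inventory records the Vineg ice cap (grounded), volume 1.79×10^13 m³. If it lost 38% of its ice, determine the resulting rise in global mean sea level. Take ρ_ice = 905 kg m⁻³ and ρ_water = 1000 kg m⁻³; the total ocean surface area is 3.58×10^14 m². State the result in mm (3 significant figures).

Vineg: 0.38 × 1.79×10^13 m³ × (905/1000) = 6.156×10^12 m³ of water.
Spread over 3.58×10^14 m² of ocean, Δh = 6.156×10^12 / 3.58×10^14 = 0.0172 m = 17.2 mm.

≈ 17.2 mm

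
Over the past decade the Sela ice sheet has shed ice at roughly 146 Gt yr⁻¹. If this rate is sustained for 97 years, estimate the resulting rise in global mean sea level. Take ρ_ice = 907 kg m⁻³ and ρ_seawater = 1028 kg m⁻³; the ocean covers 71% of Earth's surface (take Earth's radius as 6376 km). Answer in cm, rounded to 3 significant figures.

Total mass lost = 146 Gt/yr × 97 yr = 1.416×10^4 Gt = 1.416×10^16 kg.
ρ_w = 1028 kg m⁻³, so water volume = 1.416×10^16 / 1028 = 1.378×10^13 m³.
Δh = 1.378×10^13 / 3.63×10^14 = 0.0380 m = 3.80 cm.

≈ 3.80 cm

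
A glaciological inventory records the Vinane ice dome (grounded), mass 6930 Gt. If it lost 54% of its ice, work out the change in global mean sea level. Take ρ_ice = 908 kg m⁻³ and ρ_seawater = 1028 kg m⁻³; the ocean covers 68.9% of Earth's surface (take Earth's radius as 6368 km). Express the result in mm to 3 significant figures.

≈ 10.4 mm

Vinane: 0.54 × 6930 Gt = 3.742×10^15 kg; dividing by ρ_w = 1028 kg m⁻³ gives 3.640×10^12 m³ of water.
Spread over 3.51×10^14 m² of ocean, Δh = 3.640×10^12 / 3.51×10^14 = 0.0104 m = 10.4 mm.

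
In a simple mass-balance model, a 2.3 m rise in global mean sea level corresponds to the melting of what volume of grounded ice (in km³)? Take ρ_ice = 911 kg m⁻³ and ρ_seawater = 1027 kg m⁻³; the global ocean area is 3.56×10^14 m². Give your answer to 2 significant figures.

≈ 9.2×10^5 km³

Required water volume = Δh × A = 2.3 m × 3.56×10^14 m² = 8.188×10^14 m³ = 8.188×10^5 km³.
Ice volume = water volume × ρ_w/ρ_ice = 8.188×10^5 × 1027/911 = 9.2×10^5 km³.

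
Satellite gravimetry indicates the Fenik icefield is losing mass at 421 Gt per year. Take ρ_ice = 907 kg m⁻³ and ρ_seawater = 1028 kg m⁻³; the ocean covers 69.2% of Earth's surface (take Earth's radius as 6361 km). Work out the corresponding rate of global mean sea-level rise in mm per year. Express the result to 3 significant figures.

≈ 1.16 mm/yr

ρ_w = 1028 kg m⁻³. Annual water volume added = 421 Gt / ρ_w = 4.210×10^14 kg / 1028 kg m⁻³ = 4.095×10^11 m³.
Δh per year = 4.095×10^11 / 3.52×10^14 = 1.16×10^-3 m = 1.16 mm.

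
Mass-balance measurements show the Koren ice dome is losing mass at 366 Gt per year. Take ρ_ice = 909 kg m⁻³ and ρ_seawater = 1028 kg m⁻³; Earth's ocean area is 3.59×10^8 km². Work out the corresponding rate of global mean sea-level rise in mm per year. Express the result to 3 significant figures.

≈ 0.992 mm/yr

ρ_w = 1028 kg m⁻³. Annual water volume added = 366 Gt / ρ_w = 3.660×10^14 kg / 1028 kg m⁻³ = 3.560×10^11 m³.
Δh per year = 3.560×10^11 / 3.59×10^14 = 9.92×10^-4 m = 0.992 mm.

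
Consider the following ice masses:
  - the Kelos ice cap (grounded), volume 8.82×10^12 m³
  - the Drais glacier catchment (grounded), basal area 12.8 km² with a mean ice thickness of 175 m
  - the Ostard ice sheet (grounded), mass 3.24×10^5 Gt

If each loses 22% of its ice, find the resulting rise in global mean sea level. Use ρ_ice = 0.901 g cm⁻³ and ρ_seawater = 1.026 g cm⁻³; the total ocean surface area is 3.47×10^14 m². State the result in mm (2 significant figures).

Kelos: 0.22 × 8.82×10^12 m³ × (901/1026) = 1.704×10^12 m³ of water.
Drais: ice volume = 12.8 km² × 175 m = 2.240 km³; 0.22 × 2.240 × (901/1026) = 0.4328 km³ of water.
Ostard: 0.22 × 3.24×10^5 Gt = 7.128×10^16 kg; dividing by ρ_w = 1.026 g cm⁻³ = 1026 kg m⁻³ gives 6.947×10^13 m³ of water.
Total added water ≈ 7.118×10^13 m³ over 3.47×10^14 m² → Δh = 0.205 m = 210 mm.

≈ 210 mm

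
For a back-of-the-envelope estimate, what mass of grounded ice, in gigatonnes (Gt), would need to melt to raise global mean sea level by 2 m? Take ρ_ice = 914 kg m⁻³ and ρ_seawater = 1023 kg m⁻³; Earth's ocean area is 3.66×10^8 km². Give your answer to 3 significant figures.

≈ 7.49×10^5 Gt

Required water volume = Δh × A = 2 m × 3.66×10^14 m² = 7.320×10^14 m³.
ρ_w = 1023 kg m⁻³, so the mass of water = 7.320×10^14 m³ × 1023 kg m⁻³ = 7.488×10^17 kg = 7.49×10^5 Gt (and the same mass of ice, by conservation).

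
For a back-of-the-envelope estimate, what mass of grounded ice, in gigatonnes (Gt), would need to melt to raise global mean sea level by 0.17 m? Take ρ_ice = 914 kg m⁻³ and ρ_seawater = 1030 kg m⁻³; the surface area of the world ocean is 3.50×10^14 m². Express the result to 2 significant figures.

≈ 6.1×10^4 Gt

Required water volume = Δh × A = 0.17 m × 3.50×10^14 m² = 5.950×10^13 m³.
ρ_w = 1030 kg m⁻³, so the mass of water = 5.950×10^13 m³ × 1030 kg m⁻³ = 6.129×10^16 kg = 6.1×10^4 Gt (and the same mass of ice, by conservation).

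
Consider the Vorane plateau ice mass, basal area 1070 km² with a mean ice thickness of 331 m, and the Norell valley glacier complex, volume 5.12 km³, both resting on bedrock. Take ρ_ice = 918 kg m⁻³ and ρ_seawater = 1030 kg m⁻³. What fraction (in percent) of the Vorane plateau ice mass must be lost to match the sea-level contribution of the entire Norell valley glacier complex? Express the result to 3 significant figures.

Equal sea-level rise means equal mass of meltwater, i.e. equal mass of ice lost.
Ice mass of Norell: 4.700×10^12 kg; ice mass of Vorane: 3.251×10^14 kg.
Fraction required = 4.700×10^12 / 3.251×10^14 = 0.0145 → 1.45 %.

≈ 1.45 %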